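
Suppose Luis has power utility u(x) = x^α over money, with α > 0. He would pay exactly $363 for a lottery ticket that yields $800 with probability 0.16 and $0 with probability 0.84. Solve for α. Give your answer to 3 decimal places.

α ≈ 2.319

Since u(0) = 0, the lottery's EU is 0.16·800^α.
Setting u(363) equal to that: 363^α = 0.16·800^α ⇒ (363/800)^α = 0.16.
Take logs: α = ln 0.16 / ln(363/800) ≈ 2.31911.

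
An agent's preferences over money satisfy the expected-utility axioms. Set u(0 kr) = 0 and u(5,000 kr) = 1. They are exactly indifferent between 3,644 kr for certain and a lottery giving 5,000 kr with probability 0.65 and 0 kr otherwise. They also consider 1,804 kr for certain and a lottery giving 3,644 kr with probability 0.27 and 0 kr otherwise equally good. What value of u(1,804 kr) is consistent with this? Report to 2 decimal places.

0.18

The first gamble pins u(3,644 kr): it must equal 0.65·1 + 0.35·0 = 0.65.
Chaining: u(1,804 kr) = 0.27·0.65 + 0.73·0.00 = 0.1755.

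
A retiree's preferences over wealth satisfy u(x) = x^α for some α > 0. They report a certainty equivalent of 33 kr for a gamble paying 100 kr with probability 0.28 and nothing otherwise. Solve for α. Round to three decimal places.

α ≈ 1.148

The lottery's expected utility is 0.28·u(100) + 0.72·u(0) = 0.28·100^α (since u(0) = 0 for α > 0).
Indifference: 33^α = 0.28·100^α, so (33/100)^α = 0.28.
Taking logs: α·ln(33/100) = ln(0.28), so α = -1.272966 / -1.108663 ≈ 1.148.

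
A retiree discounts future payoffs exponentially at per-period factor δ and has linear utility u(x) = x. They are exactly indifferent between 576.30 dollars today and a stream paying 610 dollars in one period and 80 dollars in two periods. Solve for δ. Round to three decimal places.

The stream is worth 610δ + 80δ² today, so 610δ + 80δ² = 576.30.
That is, 80δ² + 610δ − 576.30 = 0, a quadratic in δ.
By the quadratic formula (taking the positive root), δ = (−610 + √556516.00) / 160 ≈ 0.850.

δ ≈ 0.850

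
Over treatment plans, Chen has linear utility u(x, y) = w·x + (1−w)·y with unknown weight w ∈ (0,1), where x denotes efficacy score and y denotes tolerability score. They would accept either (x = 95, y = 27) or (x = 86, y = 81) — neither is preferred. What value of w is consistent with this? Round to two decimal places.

Indifference: w·95 + (1−w)·27 = w·86 + (1−w)·81.
Collecting terms: w·9 = (1−w)·54.
So w/(1−w) = 54/9 = 6.0000, giving w = 54/(9+54) = 0.86.

w = 0.86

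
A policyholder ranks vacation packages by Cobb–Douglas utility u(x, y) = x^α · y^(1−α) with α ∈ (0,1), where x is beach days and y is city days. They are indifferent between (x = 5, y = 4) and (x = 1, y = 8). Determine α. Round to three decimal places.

α ≈ 0.301

Indifference: 5^α · 4^(1−α) = 1^α · 8^(1−α).
(5/1)^α = (8/4)^(1−α); take logs: α·ln(5/1) = (1−α)·ln(8/4), i.e. α·1.609438 = (1−α)·0.693147.
Thus α·(2.302585) = 0.693147, so α = 0.693147/2.302585 ≈ 0.301.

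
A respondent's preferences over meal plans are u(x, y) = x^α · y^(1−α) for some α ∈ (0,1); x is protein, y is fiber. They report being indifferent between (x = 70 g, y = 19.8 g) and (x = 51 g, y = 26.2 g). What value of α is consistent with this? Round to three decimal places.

Set the two utilities equal: 70^α·19.8^(1−α) = 51^α·26.2^(1−α).
Taking logs: α·ln 70 + (1−α)·ln 19.8 = α·ln 51 + (1−α)·ln 26.2, i.e. α·0.316670 = (1−α)·0.280077.
So α/(1−α) = (0.280077)/(0.316670) = 0.884444, and α = 0.884444/1.884444 ≈ 0.469.

α ≈ 0.469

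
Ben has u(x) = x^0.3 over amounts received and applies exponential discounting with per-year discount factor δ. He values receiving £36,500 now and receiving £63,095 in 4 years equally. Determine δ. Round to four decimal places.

δ ≈ 0.9598

Indifference means u(36500) = δ^4 · u(63095), so δ^4 = u(36500)/u(63095).
Since u(x) = x^0.3, δ^4 = (36500/63095)^0.3 = 0.57849^0.3 = 0.84857.
Taking the 4th root: δ = 0.84857^(1/4) ≈ 0.9598.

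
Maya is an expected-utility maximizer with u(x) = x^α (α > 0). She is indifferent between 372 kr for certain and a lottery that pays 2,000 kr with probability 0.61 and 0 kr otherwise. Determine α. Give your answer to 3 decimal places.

α ≈ 0.294

Since u(0) = 0, the lottery's EU is 0.61·2000^α.
Equating: 372^α = 0.61·2000^α, i.e. 0.1860^α = 0.61.
α = ln(0.61) / ln(372/2000) = -0.494296/-1.682009 ≈ 0.294.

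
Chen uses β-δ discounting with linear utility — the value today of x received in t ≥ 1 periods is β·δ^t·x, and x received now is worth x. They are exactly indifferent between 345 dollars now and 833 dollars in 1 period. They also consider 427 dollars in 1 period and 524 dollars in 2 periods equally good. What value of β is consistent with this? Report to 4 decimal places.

β ≈ 0.5083

The second indifference involves only future payoffs, so β cancels: β·δ^1·427 = β·δ^2·524, giving δ = 427/524 = 0.81489.
Substituting δ into 345 = β·δ·833: β = 345/(678.800) ≈ 0.5083.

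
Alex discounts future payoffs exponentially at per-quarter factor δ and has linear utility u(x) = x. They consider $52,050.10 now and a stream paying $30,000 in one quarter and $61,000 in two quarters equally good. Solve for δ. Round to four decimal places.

The stream is worth 30000δ + 61000δ² today, so 30000δ + 61000δ² = 52050.10.
That is, 61000δ² + 30000δ − 52050.10 = 0, a quadratic in δ.
δ = (−30000 + √(30000² + 4·61000·52050.10)) / (2·61000) = (−30000 + √13600224400.00) / 122000 ≈ 0.7100.

δ ≈ 0.7100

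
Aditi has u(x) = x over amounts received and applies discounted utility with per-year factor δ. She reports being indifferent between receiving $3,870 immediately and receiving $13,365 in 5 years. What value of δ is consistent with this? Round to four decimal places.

Indifference means u(3870) = δ^5 · u(13365), so δ^5 = u(3870)/u(13365).
With u(x) = x: δ^5 = 3870/13365 = 0.28956.
So δ = 0.28956^(1/5) ≈ 0.7805.

δ ≈ 0.7805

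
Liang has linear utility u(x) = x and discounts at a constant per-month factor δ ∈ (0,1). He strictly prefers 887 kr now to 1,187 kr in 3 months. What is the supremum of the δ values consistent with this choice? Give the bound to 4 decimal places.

The preference means 887 > δ^3·1187.
So δ^3 < 887/1187 = 0.74726; taking the cube root of both positive sides preserves the inequality.
δ < (887/1187)^(1/3) ≈ 0.9075.

δ < 0.9075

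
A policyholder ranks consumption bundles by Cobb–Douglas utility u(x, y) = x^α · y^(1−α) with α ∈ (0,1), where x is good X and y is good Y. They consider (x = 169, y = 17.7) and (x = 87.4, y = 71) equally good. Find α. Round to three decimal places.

α ≈ 0.678

The Cobb–Douglas utilities coincide, so 169^α·17.7^(1−α) = 87.4^α·71^(1−α).
Rearrange to (169/87.4)^α = (71/17.7)^(1−α) and take logs: α·0.659403 = (1−α)·1.389115.
Thus α·(2.048518) = 1.389115, so α = 1.389115/2.048518 ≈ 0.678.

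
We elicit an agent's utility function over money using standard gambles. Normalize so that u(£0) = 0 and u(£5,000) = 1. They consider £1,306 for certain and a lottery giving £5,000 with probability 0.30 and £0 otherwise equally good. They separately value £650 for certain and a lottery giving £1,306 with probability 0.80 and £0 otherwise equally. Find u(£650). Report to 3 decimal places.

0.240

First, u(£1,306) = 0.30·u(£5,000) + 0.70·u(£0) = 0.30.
The second indifference gives u(£650) = 0.80·u(£1,306) + 0.20·u(£0) = 0.80·0.30 + 0.20·0.00 = 0.2400.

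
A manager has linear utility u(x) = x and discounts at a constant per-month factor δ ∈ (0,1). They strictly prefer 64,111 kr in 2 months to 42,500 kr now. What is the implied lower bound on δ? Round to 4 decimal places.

δ > 0.8142

Under u(x) = x this choice says 42500 < δ^2·64111.
Dividing by 64111: δ^2 > 0.66291. Both sides are positive, so the square root keeps the direction.
δ > 0.66291^(1/2) = 0.8142.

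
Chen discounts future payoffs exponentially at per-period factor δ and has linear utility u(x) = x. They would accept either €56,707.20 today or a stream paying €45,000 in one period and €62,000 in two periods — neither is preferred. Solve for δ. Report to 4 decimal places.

δ ≈ 0.6600

The stream is worth 45000δ + 62000δ² today, so 45000δ + 62000δ² = 56707.20.
So 62000δ² + 45000δ − 56707.20 = 0.
The positive root is δ = [−45000 + √(45000² + 4·62000·56707.20)] / (2·62000) = (−45000 + 126840.000)/124000 ≈ 0.6600.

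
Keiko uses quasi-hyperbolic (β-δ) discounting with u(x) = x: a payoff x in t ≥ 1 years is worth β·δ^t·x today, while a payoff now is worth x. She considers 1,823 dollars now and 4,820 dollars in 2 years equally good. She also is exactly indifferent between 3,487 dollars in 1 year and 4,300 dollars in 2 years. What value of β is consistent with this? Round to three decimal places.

β ≈ 0.575

The second indifference involves only future payoffs, so β cancels: β·δ^1·3487 = β·δ^2·4300, giving δ = 3487/4300 = 0.81093.
Now use the now-vs-future pair: 1823 = β·δ^2·4820 gives β = 1823/(0.65761·4820) ≈ 0.575.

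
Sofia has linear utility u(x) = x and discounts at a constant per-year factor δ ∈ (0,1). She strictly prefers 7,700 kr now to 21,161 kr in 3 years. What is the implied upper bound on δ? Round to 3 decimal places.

δ < 0.714

Under u(x) = x this choice says 7700 > δ^3·21161.
So δ^3 < 7700/21161 = 0.36388; taking the cube root of both positive sides preserves the inequality.
δ < (7700/21161)^(1/3) ≈ 0.714.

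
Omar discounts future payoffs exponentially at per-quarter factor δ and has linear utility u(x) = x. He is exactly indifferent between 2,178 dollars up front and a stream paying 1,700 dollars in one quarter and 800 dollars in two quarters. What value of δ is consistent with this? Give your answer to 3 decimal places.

δ ≈ 0.900

The stream is worth 1700δ + 800δ² today, so 1700δ + 800δ² = 2178.
That is, 800δ² + 1700δ − 2178 = 0, a quadratic in δ.
The positive root is δ = [−1700 + √(1700² + 4·800·2178)] / (2·800) = (−1700 + 3140.000)/1600 ≈ 0.900.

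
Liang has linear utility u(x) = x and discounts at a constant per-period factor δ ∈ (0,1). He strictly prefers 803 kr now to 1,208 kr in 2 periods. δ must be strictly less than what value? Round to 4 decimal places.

The preference means 803 > δ^2·1208.
Hence δ^2 < 803/1208 = 0.66474, and x ↦ x^(1/2) is increasing on (0,∞).
δ < (803/1208)^(1/2) ≈ 0.8153.

δ < 0.8153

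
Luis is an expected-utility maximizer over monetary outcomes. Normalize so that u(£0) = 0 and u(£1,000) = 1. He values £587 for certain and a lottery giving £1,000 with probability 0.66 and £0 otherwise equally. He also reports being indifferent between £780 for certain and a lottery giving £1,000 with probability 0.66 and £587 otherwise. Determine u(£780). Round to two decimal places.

0.88

From the first indifference, u(£587) = 0.66·u(£1,000) + 0.34·u(£0) = 0.66·1 + 0.34·0 = 0.66.
Chaining: u(£780) = 0.66·1.00 + 0.34·0.66 = 0.8844.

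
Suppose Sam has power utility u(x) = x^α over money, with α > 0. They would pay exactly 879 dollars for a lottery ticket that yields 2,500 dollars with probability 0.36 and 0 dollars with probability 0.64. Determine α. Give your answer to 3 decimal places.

Since u(0) = 0, the lottery's EU is 0.36·2500^α.
Setting u(879) equal to that: 879^α = 0.36·2500^α ⇒ (879/2500)^α = 0.36.
Take logs: α = ln 0.36 / ln(879/2500) ≈ 0.97741.

α ≈ 0.977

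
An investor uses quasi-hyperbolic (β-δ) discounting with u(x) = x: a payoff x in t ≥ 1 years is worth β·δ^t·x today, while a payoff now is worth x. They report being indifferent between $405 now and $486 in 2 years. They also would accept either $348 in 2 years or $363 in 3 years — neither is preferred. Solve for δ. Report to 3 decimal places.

δ ≈ 0.959

The second indifference involves only future payoffs, so β cancels: β·δ^2·348 = β·δ^3·363, giving δ = 348/363 = 0.95868.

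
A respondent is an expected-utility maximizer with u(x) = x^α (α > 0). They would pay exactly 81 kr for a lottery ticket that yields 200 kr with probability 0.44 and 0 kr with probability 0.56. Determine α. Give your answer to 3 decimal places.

EU(lottery) = 0.44·200^α + 0.56·0 = 0.44·200^α.
Equating: 81^α = 0.44·200^α, i.e. 0.4050^α = 0.44.
α = ln(0.44) / ln(81/200) = -0.820981/-0.903868 ≈ 0.908.

α ≈ 0.908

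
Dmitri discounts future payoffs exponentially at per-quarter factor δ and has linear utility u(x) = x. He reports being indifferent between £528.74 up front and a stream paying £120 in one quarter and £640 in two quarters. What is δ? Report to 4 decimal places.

δ ≈ 0.8200

The stream is worth 120δ + 640δ² today, so 120δ + 640δ² = 528.74.
That is, 640δ² + 120δ − 528.74 = 0, a quadratic in δ.
δ = (−120 + √(120² + 4·640·528.74)) / (2·640) = (−120 + √1367974.40) / 1280 ≈ 0.8200.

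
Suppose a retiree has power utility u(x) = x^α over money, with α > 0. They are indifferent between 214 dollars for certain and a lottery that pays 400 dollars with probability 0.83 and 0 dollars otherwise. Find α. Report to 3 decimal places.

α ≈ 0.298

Since u(0) = 0, the lottery's EU is 0.83·400^α.
Equating: 214^α = 0.83·400^α, i.e. 0.5350^α = 0.83.
α = ln(0.83) / ln(214/400) = -0.186330/-0.625489 ≈ 0.298.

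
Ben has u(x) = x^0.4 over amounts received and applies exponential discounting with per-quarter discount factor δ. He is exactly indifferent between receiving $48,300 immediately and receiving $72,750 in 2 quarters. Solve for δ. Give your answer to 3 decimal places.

δ ≈ 0.921

Indifference means u(48300) = δ^2 · u(72750), so δ^2 = u(48300)/u(72750).
Since u(x) = x^0.4, δ^2 = (48300/72750)^0.4 = 0.66392^0.4 = 0.84888.
So δ = 0.84888^(1/2) ≈ 0.921.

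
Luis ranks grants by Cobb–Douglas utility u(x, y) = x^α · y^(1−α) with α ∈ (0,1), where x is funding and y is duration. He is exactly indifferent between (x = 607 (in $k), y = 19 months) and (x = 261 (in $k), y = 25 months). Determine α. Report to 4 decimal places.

The Cobb–Douglas utilities coincide, so 607^α·19^(1−α) = 261^α·25^(1−α).
Rearrange to (607/261)^α = (25/19)^(1−α) and take logs: α·0.8440084 = (1−α)·0.2744368.
So α/(1−α) = (0.2744368)/(0.8440084) = 0.3251588, and α = 0.3251588/1.3251588 ≈ 0.2454.

α ≈ 0.2454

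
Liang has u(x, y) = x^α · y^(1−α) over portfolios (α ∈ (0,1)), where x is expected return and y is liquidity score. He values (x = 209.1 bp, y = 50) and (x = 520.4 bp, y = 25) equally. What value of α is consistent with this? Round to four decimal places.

α ≈ 0.4319

Indifference: 209.1^α · 50^(1−α) = 520.4^α · 25^(1−α).
Taking logs: α·ln 209.1 + (1−α)·ln 50 = α·ln 520.4 + (1−α)·ln 25, i.e. α·-0.9117851 = (1−α)·-0.6931472.
So α/(1−α) = (-0.6931472)/(-0.9117851) = 0.7602090, and α = 0.7602090/1.7602090 ≈ 0.4319.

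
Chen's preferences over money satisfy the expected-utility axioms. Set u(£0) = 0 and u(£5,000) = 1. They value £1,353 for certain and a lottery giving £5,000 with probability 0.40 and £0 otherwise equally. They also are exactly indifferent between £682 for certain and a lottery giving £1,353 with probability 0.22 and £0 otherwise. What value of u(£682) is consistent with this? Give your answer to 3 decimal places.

From the first indifference, u(£1,353) = 0.40·u(£5,000) + 0.60·u(£0) = 0.40·1 + 0.60·0 = 0.40.
Chaining: u(£682) = 0.22·0.40 + 0.78·0.00 = 0.0880.

0.088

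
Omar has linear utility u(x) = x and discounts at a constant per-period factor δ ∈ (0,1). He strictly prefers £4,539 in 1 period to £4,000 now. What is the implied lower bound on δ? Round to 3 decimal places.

δ > 0.881

Under u(x) = x this choice says 4000 < δ·4539.
So δ > 4000/4539 = 0.88125.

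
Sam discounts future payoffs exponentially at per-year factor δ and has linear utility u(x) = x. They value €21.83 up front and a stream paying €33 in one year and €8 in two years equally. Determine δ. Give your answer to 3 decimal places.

The stream is worth 33δ + 8δ² today, so 33δ + 8δ² = 21.83.
Rearranged: 8δ² + 33δ − 21.83 = 0.
By the quadratic formula (taking the positive root), δ = (−33 + √1787.56) / 16 ≈ 0.580.

δ ≈ 0.580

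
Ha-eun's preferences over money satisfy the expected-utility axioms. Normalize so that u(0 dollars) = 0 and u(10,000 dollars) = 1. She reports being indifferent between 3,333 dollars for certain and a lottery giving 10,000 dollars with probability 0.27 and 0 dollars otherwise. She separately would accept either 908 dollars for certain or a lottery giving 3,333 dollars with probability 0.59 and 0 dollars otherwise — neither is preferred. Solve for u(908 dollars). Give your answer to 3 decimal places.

First, u(3,333 dollars) = 0.27·u(10,000 dollars) + 0.73·u(0 dollars) = 0.27.
Then u(908 dollars) = 0.59·u(3,333 dollars) + 0.41·u(0 dollars) = 0.59·0.27 + 0.41·0.00 = 0.1593.

0.159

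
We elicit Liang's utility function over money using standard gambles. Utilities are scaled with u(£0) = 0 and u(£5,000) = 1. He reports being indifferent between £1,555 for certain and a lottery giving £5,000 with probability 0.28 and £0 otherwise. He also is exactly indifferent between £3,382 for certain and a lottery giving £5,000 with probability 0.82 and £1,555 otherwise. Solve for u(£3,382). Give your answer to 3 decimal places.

From the first indifference, u(£1,555) = 0.28·u(£5,000) + 0.72·u(£0) = 0.28·1 + 0.72·0 = 0.28.
Then u(£3,382) = 0.82·u(£5,000) + 0.18·u(£1,555) = 0.82·1.00 + 0.18·0.28 = 0.8704.

0.870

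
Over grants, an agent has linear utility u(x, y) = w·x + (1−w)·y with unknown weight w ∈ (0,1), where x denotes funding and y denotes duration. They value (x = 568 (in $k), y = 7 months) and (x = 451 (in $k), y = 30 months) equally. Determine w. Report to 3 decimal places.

w = 0.164

Equating utilities: w·568 + (1−w)·7 = w·451 + (1−w)·30.
Rearranging, 117·w − 23·(1−w) = 0.
Hence w = 23/(117+23) = 23/140 = 0.164.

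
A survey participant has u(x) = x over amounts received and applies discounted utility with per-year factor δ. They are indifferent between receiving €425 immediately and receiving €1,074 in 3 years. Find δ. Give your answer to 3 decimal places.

The payoff in 3 years is discounted by δ^3, so u(425) = δ^3·u(1074) and δ^3 = u(425)/u(1074).
With u(x) = x: δ^3 = 425/1074 = 0.39572.
Hence δ = (0.39572)^(1/3) = 0.73417.

δ ≈ 0.734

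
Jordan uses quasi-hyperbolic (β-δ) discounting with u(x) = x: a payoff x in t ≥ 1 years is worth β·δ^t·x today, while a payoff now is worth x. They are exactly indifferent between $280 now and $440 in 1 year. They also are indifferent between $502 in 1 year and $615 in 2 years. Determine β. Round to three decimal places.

The second indifference involves only future payoffs, so β cancels: β·δ^1·502 = β·δ^2·615, giving δ = 502/615 = 0.81626.
Now use the now-vs-future pair: 280 = β·δ·440 gives β = 280/(0.81626·440) ≈ 0.780.

β ≈ 0.780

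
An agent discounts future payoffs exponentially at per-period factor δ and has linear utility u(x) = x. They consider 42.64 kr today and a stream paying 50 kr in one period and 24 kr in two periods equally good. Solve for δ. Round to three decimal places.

The stream is worth 50δ + 24δ² today, so 50δ + 24δ² = 42.64.
That is, 24δ² + 50δ − 42.64 = 0, a quadratic in δ.
The positive root is δ = [−50 + √(50² + 4·24·42.64)] / (2·24) = (−50 + 81.200)/48 ≈ 0.650.

δ ≈ 0.650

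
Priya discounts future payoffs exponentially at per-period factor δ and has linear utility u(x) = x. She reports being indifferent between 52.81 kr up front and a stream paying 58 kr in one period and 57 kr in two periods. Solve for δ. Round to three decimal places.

The stream is worth 58δ + 57δ² today, so 58δ + 57δ² = 52.81.
That is, 57δ² + 58δ − 52.81 = 0, a quadratic in δ.
By the quadratic formula (taking the positive root), δ = (−58 + √15404.68) / 114 ≈ 0.580.

δ ≈ 0.580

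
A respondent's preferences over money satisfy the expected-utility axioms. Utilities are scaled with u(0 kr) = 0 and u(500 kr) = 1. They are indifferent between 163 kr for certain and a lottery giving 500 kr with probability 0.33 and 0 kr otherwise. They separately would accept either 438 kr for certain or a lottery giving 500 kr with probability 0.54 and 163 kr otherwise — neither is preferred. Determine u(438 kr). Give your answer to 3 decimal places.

First, u(163 kr) = 0.33·u(500 kr) + 0.67·u(0 kr) = 0.33.
The second indifference gives u(438 kr) = 0.54·u(500 kr) + 0.46·u(163 kr) = 0.54·1.00 + 0.46·0.33 = 0.6918.

0.692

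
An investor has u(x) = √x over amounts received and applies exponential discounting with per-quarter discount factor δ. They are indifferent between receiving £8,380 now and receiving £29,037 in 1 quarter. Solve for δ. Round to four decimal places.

δ ≈ 0.5372

Indifference means u(8380) = δ · u(29037), so δ = u(8380)/u(29037).
Since u(x) = √x, δ = √(8380/29037) = 0.53721.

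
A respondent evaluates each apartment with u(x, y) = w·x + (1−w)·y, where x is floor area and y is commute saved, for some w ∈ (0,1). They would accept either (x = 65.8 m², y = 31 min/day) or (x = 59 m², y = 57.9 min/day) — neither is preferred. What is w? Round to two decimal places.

Equating utilities: w·65.8 + (1−w)·31 = w·59 + (1−w)·57.9.
Collecting terms: w·6.8 = (1−w)·26.9.
So w/(1−w) = 26.9/6.8 = 3.9559, giving w = 26.9/(6.8+26.9) = 0.80.

w = 0.80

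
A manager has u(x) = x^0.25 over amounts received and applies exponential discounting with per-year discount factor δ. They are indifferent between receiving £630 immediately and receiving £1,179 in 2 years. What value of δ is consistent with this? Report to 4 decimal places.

δ ≈ 0.9247

Indifference means u(630) = δ^2 · u(1179), so δ^2 = u(630)/u(1179).
Since u(x) = x^0.25, δ^2 = (630/1179)^0.25 = 0.53435^0.25 = 0.85498.
Hence δ = (0.85498)^(1/2) = 0.924652.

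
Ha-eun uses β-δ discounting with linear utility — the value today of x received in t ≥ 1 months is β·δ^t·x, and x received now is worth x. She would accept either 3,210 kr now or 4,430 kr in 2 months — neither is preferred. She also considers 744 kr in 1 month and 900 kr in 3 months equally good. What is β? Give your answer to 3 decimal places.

The second indifference involves only future payoffs, so β cancels: β·δ^1·744 = β·δ^3·900, giving δ^2 = 744/900 = 0.82667, so δ = 0.90921.
Substituting δ into 3210 = β·δ^2·4430: β = 3210/(3662.133) ≈ 0.877.

β ≈ 0.877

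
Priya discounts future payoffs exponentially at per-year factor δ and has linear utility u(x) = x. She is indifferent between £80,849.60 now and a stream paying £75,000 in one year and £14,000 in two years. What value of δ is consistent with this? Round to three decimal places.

δ ≈ 0.920

Present value of the stream is 75000·δ + 14000·δ². Indifference gives 75000δ + 14000δ² = 80849.60.
So 14000δ² + 75000δ − 80849.60 = 0.
The positive root is δ = [−75000 + √(75000² + 4·14000·80849.60)] / (2·14000) = (−75000 + 100760.000)/28000 ≈ 0.920.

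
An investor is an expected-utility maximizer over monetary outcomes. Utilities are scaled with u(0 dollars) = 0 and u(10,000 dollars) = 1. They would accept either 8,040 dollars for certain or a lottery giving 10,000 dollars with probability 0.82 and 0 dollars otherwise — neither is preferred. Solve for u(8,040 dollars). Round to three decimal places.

The indifference gives u(8,040 dollars) = 0.82·u(10,000 dollars) + 0.18·u(0 dollars) = 0.82·1 + 0.18·0 = 0.82.

0.820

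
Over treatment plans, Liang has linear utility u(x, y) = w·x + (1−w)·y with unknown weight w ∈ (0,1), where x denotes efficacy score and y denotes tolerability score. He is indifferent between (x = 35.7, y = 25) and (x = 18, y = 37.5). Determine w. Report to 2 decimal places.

Indifference: w·35.7 + (1−w)·25 = w·18 + (1−w)·37.5.
Rearranging, 17.7·w − 12.5·(1−w) = 0.
The marginal rate of substitution is 12.5/17.7, so w = 12.5/(17.7+12.5) = 0.41.

w = 0.41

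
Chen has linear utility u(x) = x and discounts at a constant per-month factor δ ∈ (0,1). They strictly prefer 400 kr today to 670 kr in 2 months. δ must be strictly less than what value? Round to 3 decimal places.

Comparing present values: 400 > δ^2·670.
Hence δ^2 < 400/670 = 0.59701, and x ↦ x^(1/2) is increasing on (0,∞).
δ < (400/670)^(1/2) ≈ 0.773.

δ < 0.773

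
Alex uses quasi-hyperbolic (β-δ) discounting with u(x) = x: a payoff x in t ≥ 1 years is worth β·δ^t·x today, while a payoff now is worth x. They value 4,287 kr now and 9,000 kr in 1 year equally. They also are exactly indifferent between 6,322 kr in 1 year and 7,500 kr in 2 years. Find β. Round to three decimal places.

From the later pair, β·δ^1·6322 = β·δ^2·7500; dividing through, δ = 6322/7500 = 0.84293.
The first indifference: 4287 = β·δ·9000, so β = 4287/(δ·9000) = 4287/(0.84293·9000) ≈ 0.565.

β ≈ 0.565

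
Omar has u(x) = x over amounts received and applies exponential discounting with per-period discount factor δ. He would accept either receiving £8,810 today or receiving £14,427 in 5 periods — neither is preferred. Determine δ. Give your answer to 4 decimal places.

Indifference means u(8810) = δ^5 · u(14427), so δ^5 = u(8810)/u(14427).
With u(x) = x: δ^5 = 8810/14427 = 0.61066.
Hence δ = (0.61066)^(1/5) = 0.906066.

δ ≈ 0.9061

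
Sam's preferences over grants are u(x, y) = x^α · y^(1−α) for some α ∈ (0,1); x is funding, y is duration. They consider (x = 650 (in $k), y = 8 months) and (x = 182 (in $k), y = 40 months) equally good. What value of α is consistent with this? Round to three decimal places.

α ≈ 0.558

Indifference: 650^α · 8^(1−α) = 182^α · 40^(1−α).
Rearrange to (650/182)^α = (40/8)^(1−α) and take logs: α·1.272966 = (1−α)·1.609438.
Thus α·(2.882404) = 1.609438, so α = 1.609438/2.882404 ≈ 0.558.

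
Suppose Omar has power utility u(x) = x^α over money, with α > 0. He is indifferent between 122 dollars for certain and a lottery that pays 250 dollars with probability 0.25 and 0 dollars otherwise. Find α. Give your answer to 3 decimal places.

α ≈ 1.932

The lottery's expected utility is 0.25·u(250) + 0.75·u(0) = 0.25·250^α (since u(0) = 0 for α > 0).
Indifference: 122^α = 0.25·250^α, so (122/250)^α = 0.25.
Take logs: α = ln 0.25 / ln(122/250) ≈ 1.93228.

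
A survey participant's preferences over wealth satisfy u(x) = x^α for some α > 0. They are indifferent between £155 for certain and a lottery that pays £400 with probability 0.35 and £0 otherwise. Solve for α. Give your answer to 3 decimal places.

α ≈ 1.107

The lottery's expected utility is 0.35·u(400) + 0.65·u(0) = 0.35·400^α (since u(0) = 0 for α > 0).
Setting u(155) equal to that: 155^α = 0.35·400^α ⇒ (155/400)^α = 0.35.
Take logs: α = ln 0.35 / ln(155/400) ≈ 1.10736.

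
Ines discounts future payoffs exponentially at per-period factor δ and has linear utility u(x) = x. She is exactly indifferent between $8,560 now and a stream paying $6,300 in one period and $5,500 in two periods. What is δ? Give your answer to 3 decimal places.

Present value of the stream is 6300·δ + 5500·δ². Indifference gives 6300δ + 5500δ² = 8560.
Rearranged: 5500δ² + 6300δ − 8560 = 0.
The positive root is δ = [−6300 + √(6300² + 4·5500·8560)] / (2·5500) = (−6300 + 15100.000)/11000 ≈ 0.800.

δ ≈ 0.800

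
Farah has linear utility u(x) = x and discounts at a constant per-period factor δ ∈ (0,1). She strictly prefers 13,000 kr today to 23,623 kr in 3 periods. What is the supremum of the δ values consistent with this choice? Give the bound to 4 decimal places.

Under u(x) = x this choice says 13000 > δ^3·23623.
Hence δ^3 < 13000/23623 = 0.55031, and x ↦ x^(1/3) is increasing on (0,∞).
δ < (13000/23623)^(1/3) ≈ 0.8195.

δ < 0.8195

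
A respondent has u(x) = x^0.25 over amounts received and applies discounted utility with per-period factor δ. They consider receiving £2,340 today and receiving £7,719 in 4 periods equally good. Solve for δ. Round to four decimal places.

δ ≈ 0.9281

The payoff in 4 periods is discounted by δ^4, so u(2340) = δ^4·u(7719) and δ^4 = u(2340)/u(7719).
With u(x) = x^0.25: δ^4 = 2340^0.25/7719^0.25 = (2340/7719)^0.25 = 0.74202.
Taking the 4th root: δ = 0.74202^(1/4) ≈ 0.9281.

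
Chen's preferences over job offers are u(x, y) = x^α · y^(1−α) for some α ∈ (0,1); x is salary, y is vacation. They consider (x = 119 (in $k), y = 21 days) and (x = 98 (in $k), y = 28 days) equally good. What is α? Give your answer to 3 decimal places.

Set the two utilities equal: 119^α·21^(1−α) = 98^α·28^(1−α).
Taking logs: α·ln 119 + (1−α)·ln 21 = α·ln 98 + (1−α)·ln 28, i.e. α·0.194156 = (1−α)·0.287682.
Thus α·(0.481838) = 0.287682, so α = 0.287682/0.481838 ≈ 0.597.

α ≈ 0.597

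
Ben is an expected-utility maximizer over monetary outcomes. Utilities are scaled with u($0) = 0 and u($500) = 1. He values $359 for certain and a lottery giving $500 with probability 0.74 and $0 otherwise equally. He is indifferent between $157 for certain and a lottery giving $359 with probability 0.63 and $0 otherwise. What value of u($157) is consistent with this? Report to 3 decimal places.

From the first indifference, u($359) = 0.74·u($500) + 0.26·u($0) = 0.74·1 + 0.26·0 = 0.74.
Then u($157) = 0.63·u($359) + 0.37·u($0) = 0.63·0.74 + 0.37·0.00 = 0.4662.

0.466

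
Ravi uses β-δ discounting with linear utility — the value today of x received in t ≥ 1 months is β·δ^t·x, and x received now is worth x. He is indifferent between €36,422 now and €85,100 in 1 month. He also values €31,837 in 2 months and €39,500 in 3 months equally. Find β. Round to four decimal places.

β ≈ 0.5310

Both payoffs in the second observation are in the future, so β drops out: δ^2·31837 = δ^3·39500 ⇒ δ = 31837/39500 = 0.80600.
The first indifference: 36422 = β·δ·85100, so β = 36422/(δ·85100) = 36422/(0.80600·85100) ≈ 0.5310.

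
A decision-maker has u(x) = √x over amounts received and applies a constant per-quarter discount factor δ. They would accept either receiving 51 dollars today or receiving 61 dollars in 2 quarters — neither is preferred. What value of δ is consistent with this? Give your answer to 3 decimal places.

Indifference means u(51) = δ^2 · u(61), so δ^2 = u(51)/u(61).
Since u(x) = √x, δ^2 = √(51/61) = 0.91437.
So δ = 0.91437^(1/2) ≈ 0.956.

δ ≈ 0.956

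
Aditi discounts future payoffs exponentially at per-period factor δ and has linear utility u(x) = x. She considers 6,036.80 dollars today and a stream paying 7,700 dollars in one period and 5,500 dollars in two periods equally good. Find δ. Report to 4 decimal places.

Equating present values: 6036.80 = 7700δ + 5500δ².
That is, 5500δ² + 7700δ − 6036.80 = 0, a quadratic in δ.
By the quadratic formula (taking the positive root), δ = (−7700 + √192099600.00) / 11000 ≈ 0.5600.

δ ≈ 0.5600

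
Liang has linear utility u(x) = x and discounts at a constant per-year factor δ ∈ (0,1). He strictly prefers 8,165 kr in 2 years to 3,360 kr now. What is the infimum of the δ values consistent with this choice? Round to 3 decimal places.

δ > 0.641

Under u(x) = x this choice says 3360 < δ^2·8165.
So δ^2 > 3360/8165 = 0.41151; taking the square root of both positive sides preserves the inequality.
δ > 0.41151^(1/2) = 0.641.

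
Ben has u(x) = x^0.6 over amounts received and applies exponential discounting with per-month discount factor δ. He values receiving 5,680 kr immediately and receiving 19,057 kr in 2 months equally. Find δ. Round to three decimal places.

Equating discounted utilities: u(5680) = δ^2·u(19057) ⇒ δ^2 = u(5680)/u(19057).
Since u(x) = x^0.6, δ^2 = (5680/19057)^0.6 = 0.29805^0.6 = 0.48370.
Hence δ = (0.48370)^(1/2) = 0.69549.

δ ≈ 0.695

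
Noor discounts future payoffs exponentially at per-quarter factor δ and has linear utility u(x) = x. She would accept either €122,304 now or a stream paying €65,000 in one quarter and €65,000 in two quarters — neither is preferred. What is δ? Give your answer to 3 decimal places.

δ ≈ 0.960

The stream is worth 65000δ + 65000δ² today, so 65000δ + 65000δ² = 122304.
So 65000δ² + 65000δ − 122304 = 0.
The positive root is δ = [−65000 + √(65000² + 4·65000·122304)] / (2·65000) = (−65000 + 189800.000)/130000 ≈ 0.960.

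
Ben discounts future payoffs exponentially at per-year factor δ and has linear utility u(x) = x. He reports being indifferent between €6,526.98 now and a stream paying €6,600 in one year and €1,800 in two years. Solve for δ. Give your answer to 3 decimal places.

δ ≈ 0.810

Equating present values: 6526.98 = 6600δ + 1800δ².
That is, 1800δ² + 6600δ − 6526.98 = 0, a quadratic in δ.
The positive root is δ = [−6600 + √(6600² + 4·1800·6526.98)] / (2·1800) = (−6600 + 9516.000)/3600 ≈ 0.810.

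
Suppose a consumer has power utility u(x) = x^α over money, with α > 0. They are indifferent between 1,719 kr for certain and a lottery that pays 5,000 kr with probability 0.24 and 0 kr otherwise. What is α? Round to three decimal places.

Since u(0) = 0, the lottery's EU is 0.24·5000^α.
Indifference: 1719^α = 0.24·5000^α, so (1719/5000)^α = 0.24.
Taking logs: α·ln(1719/5000) = ln(0.24), so α = -1.427116 / -1.067695 ≈ 1.337.

α ≈ 1.337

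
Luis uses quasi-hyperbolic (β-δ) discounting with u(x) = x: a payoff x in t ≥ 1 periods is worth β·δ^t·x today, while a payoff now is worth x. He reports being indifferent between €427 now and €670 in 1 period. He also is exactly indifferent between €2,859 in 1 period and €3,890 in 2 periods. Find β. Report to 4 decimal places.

Both payoffs in the second observation are in the future, so β drops out: δ^1·2859 = δ^2·3890 ⇒ δ = 2859/3890 = 0.73496.
Substituting δ into 427 = β·δ·670: β = 427/(492.424) ≈ 0.8671.

β ≈ 0.8671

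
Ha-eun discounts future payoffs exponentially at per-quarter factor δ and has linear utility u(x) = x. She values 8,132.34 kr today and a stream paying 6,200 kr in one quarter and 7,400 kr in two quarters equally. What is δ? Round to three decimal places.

δ ≈ 0.710

Present value of the stream is 6200·δ + 7400·δ². Indifference gives 6200δ + 7400δ² = 8132.34.
So 7400δ² + 6200δ − 8132.34 = 0.
δ = (−6200 + √(6200² + 4·7400·8132.34)) / (2·7400) = (−6200 + √279157264.00) / 14800 ≈ 0.710.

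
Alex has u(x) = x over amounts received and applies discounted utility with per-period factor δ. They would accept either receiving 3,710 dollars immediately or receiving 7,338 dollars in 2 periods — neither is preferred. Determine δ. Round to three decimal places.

Indifference means u(3710) = δ^2 · u(7338), so δ^2 = u(3710)/u(7338).
With u(x) = x: δ^2 = 3710/7338 = 0.50559.
So δ = 0.50559^(1/2) ≈ 0.711.

δ ≈ 0.711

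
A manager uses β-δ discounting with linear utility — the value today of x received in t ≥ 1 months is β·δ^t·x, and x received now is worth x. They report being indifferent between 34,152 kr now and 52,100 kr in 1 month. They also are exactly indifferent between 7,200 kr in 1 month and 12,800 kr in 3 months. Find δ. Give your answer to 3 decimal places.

δ ≈ 0.750

The second indifference involves only future payoffs, so β cancels: β·δ^1·7200 = β·δ^3·12800, giving δ^2 = 7200/12800 = 0.56250, so δ = 0.75000.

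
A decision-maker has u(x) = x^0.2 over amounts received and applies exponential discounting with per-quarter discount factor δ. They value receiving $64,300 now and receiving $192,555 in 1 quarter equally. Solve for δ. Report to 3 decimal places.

δ ≈ 0.803

Indifference means u(64300) = δ · u(192555), so δ = u(64300)/u(192555).
With u(x) = x^0.2: δ = 64300^0.2/192555^0.2 = (64300/192555)^0.2 = 0.80303.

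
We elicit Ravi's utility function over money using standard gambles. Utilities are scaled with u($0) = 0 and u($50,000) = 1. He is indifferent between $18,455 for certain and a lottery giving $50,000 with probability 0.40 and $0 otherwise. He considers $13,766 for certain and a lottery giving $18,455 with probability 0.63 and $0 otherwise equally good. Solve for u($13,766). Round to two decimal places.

From the first indifference, u($18,455) = 0.40·u($50,000) + 0.60·u($0) = 0.40·1 + 0.60·0 = 0.40.
Chaining: u($13,766) = 0.63·0.40 + 0.37·0.00 = 0.2520.

0.25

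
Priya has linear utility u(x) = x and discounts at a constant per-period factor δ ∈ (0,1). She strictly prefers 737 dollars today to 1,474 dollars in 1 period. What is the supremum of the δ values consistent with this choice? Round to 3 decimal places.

The preference means 737 > δ·1474.
Dividing through by 1474 gives δ < 0.50000.

δ < 0.500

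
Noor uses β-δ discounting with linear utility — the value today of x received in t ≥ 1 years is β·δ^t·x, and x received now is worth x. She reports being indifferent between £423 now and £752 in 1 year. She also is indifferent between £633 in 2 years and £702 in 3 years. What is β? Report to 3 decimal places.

β ≈ 0.624

From the later pair, β·δ^2·633 = β·δ^3·702; dividing through, δ = 633/702 = 0.90171.
The first indifference: 423 = β·δ·752, so β = 423/(δ·752) = 423/(0.90171·752) ≈ 0.624.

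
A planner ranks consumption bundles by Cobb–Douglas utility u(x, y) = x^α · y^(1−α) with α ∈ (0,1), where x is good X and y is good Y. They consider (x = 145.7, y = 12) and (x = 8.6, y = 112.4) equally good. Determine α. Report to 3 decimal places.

α ≈ 0.442

Set the two utilities equal: 145.7^α·12^(1−α) = 8.6^α·112.4^(1−α).
Taking logs: α·ln 145.7 + (1−α)·ln 12 = α·ln 8.6 + (1−α)·ln 112.4, i.e. α·2.829788 = (1−α)·2.237157.
So α/(1−α) = (2.237157)/(2.829788) = 0.790574, and α = 0.790574/1.790574 ≈ 0.442.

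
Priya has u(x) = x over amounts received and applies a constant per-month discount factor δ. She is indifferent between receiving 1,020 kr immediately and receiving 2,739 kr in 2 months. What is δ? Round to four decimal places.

The payoff in 2 months is discounted by δ^2, so u(1020) = δ^2·u(2739) and δ^2 = u(1020)/u(2739).
With u(x) = x: δ^2 = 1020/2739 = 0.37240.
So δ = 0.37240^(1/2) ≈ 0.6102.

δ ≈ 0.6102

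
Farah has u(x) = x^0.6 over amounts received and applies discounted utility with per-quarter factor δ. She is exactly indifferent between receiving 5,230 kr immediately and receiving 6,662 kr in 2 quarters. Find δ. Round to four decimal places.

The payoff in 2 quarters is discounted by δ^2, so u(5230) = δ^2·u(6662) and δ^2 = u(5230)/u(6662).
With u(x) = x^0.6: δ^2 = 5230^0.6/6662^0.6 = (5230/6662)^0.6 = 0.86484.
Hence δ = (0.86484)^(1/2) = 0.929970.

δ ≈ 0.9300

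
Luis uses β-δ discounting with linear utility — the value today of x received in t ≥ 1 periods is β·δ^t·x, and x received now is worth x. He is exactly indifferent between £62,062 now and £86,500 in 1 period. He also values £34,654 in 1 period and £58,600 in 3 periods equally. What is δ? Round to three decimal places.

Both payoffs in the second observation are in the future, so β drops out: δ^1·34654 = δ^3·58600 ⇒ δ^2 = 34654/58600 = 0.59137, so δ = 0.76900.

δ ≈ 0.769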